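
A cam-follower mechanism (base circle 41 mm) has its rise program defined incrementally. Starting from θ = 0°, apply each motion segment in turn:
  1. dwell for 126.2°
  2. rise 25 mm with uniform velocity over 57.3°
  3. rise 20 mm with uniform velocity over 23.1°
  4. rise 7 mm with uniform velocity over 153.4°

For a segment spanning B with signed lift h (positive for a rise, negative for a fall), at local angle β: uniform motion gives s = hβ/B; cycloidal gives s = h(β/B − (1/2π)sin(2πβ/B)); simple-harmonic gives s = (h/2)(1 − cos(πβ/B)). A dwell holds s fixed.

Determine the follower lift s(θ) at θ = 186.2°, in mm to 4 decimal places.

seg 1 [0°–126.2°] dwell: s stays 0.0000
seg 2 [126.2°–183.5°] uniform, h=25: full span → s += 25 → s = 25.0000
seg 3 [183.5°–206.6°] uniform, h=20: θ=186.2° here. β=2.7, B=23.1. 20·2.7/23.1 = 2.3377 → s = 27.3377

27.3377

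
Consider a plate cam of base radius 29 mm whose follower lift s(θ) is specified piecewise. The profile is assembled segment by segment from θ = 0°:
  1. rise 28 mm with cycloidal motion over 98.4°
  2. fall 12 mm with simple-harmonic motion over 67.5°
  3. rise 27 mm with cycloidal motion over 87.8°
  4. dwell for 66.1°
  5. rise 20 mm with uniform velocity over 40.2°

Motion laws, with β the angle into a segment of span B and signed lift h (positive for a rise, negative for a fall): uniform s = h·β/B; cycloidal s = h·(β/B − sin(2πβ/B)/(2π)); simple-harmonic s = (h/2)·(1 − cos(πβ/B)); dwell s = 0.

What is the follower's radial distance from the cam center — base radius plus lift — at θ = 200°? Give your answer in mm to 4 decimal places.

seg 1 [0°–98.4°] cycloidal, h=28: full span → s += 28 → s = 28.0000
seg 2 [98.4°–165.9°] simple-harmonic, h=-12: full span → s += -12 → s = 16.0000
seg 3 [165.9°–253.7°] cycloidal, h=27: θ=200° here. β=34.1, B=87.8. 27·(0.3884 − sin(2π·0.3884)/(2π)) = 7.7137 → s = 23.7137
radial distance = base radius + s = 29 + 23.7137 = 52.7137

52.7137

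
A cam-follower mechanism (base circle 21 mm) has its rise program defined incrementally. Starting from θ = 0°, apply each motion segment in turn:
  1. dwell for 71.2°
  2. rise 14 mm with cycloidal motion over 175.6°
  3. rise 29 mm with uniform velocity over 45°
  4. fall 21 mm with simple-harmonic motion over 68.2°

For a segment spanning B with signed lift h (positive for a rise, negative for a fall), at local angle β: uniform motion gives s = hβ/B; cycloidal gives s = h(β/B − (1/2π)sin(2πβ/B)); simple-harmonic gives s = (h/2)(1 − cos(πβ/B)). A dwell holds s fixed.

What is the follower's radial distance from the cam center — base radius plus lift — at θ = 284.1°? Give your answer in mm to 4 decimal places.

seg 1 [0°–71.2°] dwell: s stays 0.0000
seg 2 [71.2°–246.8°] cycloidal, h=14: full span → s += 14 → s = 14.0000
seg 3 [246.8°–291.8°] uniform, h=29: θ=284.1° here. β=37.3, B=45. 29·37.3/45 = 24.0378 → s = 38.0378
radial distance = base radius + s = 21 + 38.0378 = 59.0378

59.0378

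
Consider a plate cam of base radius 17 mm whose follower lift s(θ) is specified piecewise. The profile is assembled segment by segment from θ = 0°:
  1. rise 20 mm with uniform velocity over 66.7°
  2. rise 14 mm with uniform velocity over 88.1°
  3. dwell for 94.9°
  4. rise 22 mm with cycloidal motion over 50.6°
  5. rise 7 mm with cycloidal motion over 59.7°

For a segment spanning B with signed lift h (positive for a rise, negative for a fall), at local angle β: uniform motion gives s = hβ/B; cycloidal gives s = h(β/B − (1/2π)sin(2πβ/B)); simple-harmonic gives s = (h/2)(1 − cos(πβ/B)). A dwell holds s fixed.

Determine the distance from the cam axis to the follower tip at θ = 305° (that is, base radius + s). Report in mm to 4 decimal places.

seg 1 [0°–66.7°] uniform, h=20: full span → s += 20 → s = 20.0000
seg 2 [66.7°–154.8°] uniform, h=14: full span → s += 14 → s = 34.0000
seg 3 [154.8°–249.7°] dwell: s stays 34.0000
seg 4 [249.7°–300.3°] cycloidal, h=22: full span → s += 22 → s = 56.0000
seg 5 [300.3°–360°] cycloidal, h=7: θ=305° here. β=4.7, B=59.7. 7·(0.0787 − sin(2π·0.0787)/(2π)) = 0.0222 → s = 56.0222
radial distance = base radius + s = 17 + 56.0222 = 73.0222

73.0222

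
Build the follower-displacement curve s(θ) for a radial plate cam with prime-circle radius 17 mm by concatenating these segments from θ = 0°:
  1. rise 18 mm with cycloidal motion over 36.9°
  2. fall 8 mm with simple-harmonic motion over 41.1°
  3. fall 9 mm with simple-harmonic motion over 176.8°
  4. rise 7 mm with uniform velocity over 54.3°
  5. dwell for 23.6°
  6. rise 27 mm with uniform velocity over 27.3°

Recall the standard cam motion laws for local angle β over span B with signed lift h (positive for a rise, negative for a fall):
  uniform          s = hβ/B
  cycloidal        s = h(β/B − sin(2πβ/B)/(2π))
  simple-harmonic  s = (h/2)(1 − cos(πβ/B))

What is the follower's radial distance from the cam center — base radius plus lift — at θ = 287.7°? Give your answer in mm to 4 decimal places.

seg 1 [0°–36.9°] cycloidal, h=18: full span → s += 18 → s = 18.0000
seg 2 [36.9°–78°] simple-harmonic, h=-8: full span → s += -8 → s = 10.0000
seg 3 [78°–254.8°] simple-harmonic, h=-9: full span → s += -9 → s = 1.0000
seg 4 [254.8°–309.1°] uniform, h=7: θ=287.7° here. β=32.9, B=54.3. 7·32.9/54.3 = 4.2413 → s = 5.2413
radial distance = base radius + s = 17 + 5.2413 = 22.2413

22.2413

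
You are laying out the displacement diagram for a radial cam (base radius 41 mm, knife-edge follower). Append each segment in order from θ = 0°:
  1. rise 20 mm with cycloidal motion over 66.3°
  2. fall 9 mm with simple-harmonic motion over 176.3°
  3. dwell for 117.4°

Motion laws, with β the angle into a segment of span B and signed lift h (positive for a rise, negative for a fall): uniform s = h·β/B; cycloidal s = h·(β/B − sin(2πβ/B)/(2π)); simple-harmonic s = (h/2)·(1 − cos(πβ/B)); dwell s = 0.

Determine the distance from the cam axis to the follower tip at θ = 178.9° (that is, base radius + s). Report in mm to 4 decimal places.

seg 1 [0°–66.3°] cycloidal, h=20: full span → s += 20 → s = 20.0000
seg 2 [66.3°–242.6°] simple-harmonic, h=-9: θ=178.9° here. β=112.6, B=176.3. -9/2·(1 − cos(π·0.6387)) = -6.3992 → s = 13.6008
radial distance = base radius + s = 41 + 13.6008 = 54.6008

54.6008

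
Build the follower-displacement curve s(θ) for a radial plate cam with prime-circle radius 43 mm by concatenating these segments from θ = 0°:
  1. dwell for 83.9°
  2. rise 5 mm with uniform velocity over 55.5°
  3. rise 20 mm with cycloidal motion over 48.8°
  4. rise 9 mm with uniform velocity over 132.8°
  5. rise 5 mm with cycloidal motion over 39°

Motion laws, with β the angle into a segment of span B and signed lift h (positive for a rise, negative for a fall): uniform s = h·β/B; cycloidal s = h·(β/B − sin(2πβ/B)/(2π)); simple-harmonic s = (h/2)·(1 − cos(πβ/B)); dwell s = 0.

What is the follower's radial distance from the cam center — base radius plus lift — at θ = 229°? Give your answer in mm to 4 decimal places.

seg 1 [0°–83.9°] dwell: s stays 0.0000
seg 2 [83.9°–139.4°] uniform, h=5: full span → s += 5 → s = 5.0000
seg 3 [139.4°–188.2°] cycloidal, h=20: full span → s += 20 → s = 25.0000
seg 4 [188.2°–321°] uniform, h=9: θ=229° here. β=40.8, B=132.8. 9·40.8/132.8 = 2.7651 → s = 27.7651
radial distance = base radius + s = 43 + 27.7651 = 70.7651

70.7651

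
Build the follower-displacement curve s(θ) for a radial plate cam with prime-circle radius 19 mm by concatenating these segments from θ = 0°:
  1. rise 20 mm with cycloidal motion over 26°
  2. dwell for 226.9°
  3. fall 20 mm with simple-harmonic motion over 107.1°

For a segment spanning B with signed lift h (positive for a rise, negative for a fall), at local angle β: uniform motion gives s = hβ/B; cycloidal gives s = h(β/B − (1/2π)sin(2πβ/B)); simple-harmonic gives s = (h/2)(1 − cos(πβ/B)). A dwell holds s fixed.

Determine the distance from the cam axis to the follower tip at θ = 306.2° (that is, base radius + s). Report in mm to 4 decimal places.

seg 1 [0°–26°] cycloidal, h=20: full span → s += 20 → s = 20.0000
seg 2 [26°–252.9°] dwell: s stays 20.0000
seg 3 [252.9°–360°] simple-harmonic, h=-20: θ=306.2° here. β=53.3, B=107.1. -20/2·(1 − cos(π·0.4977)) = -9.9267 → s = 10.0733
radial distance = base radius + s = 19 + 10.0733 = 29.0733

29.0733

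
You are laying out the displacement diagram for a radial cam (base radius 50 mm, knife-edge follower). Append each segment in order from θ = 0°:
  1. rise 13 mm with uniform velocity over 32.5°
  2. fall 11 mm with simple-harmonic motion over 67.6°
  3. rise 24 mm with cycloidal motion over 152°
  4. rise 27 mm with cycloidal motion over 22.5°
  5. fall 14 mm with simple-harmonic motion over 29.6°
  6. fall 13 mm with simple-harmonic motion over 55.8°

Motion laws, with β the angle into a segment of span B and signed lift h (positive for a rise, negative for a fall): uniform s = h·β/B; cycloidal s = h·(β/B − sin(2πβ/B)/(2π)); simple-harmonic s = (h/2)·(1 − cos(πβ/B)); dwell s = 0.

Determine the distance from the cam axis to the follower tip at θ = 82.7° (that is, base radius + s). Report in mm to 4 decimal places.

seg 1 [0°–32.5°] uniform, h=13: full span → s += 13 → s = 13.0000
seg 2 [32.5°–100.1°] simple-harmonic, h=-11: θ=82.7° here. β=50.2, B=67.6. -11/2·(1 − cos(π·0.7426)) = -9.2977 → s = 3.7023
radial distance = base radius + s = 50 + 3.7023 = 53.7023

53.7023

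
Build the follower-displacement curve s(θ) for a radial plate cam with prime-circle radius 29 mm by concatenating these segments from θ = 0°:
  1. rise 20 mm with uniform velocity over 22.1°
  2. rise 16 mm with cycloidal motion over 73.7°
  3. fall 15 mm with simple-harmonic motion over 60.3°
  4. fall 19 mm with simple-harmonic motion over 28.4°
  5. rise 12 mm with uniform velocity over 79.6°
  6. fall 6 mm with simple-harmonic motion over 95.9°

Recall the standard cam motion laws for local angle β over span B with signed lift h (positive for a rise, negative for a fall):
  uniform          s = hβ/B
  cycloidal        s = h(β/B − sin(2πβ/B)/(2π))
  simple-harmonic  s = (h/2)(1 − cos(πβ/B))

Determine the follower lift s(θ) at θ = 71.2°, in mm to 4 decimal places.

seg 1 [0°–22.1°] uniform, h=20: full span → s += 20 → s = 20.0000
seg 2 [22.1°–95.8°] cycloidal, h=16: θ=71.2° here. β=49.1, B=73.7. 16·(0.6662 − sin(2π·0.6662)/(2π)) = 12.8611 → s = 32.8611

32.8611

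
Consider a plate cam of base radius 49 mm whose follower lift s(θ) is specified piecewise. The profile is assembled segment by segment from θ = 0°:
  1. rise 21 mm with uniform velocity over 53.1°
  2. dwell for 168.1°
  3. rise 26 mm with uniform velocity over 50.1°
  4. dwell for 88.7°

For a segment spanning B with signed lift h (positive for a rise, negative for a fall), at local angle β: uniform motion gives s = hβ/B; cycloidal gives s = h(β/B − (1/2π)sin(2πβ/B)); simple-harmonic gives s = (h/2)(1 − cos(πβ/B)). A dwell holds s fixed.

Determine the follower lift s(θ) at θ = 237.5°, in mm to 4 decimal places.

seg 1 [0°–53.1°] uniform, h=21: full span → s += 21 → s = 21.0000
seg 2 [53.1°–221.2°] dwell: s stays 21.0000
seg 3 [221.2°–271.3°] uniform, h=26: θ=237.5° here. β=16.3, B=50.1. 26·16.3/50.1 = 8.4591 → s = 29.4591

29.4591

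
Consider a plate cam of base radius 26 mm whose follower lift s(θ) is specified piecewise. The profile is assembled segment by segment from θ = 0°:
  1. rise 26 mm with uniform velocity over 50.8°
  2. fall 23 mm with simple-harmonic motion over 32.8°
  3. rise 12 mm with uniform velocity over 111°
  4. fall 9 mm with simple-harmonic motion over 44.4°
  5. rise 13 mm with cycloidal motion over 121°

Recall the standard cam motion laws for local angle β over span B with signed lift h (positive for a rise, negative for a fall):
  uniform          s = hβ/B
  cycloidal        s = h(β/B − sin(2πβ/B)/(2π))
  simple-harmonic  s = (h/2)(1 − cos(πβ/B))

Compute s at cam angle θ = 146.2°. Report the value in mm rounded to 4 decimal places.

seg 1 [0°–50.8°] uniform, h=26: full span → s += 26 → s = 26.0000
seg 2 [50.8°–83.6°] simple-harmonic, h=-23: full span → s += -23 → s = 3.0000
seg 3 [83.6°–194.6°] uniform, h=12: θ=146.2° here. β=62.6, B=111. 12·62.6/111 = 6.7676 → s = 9.7676

9.7676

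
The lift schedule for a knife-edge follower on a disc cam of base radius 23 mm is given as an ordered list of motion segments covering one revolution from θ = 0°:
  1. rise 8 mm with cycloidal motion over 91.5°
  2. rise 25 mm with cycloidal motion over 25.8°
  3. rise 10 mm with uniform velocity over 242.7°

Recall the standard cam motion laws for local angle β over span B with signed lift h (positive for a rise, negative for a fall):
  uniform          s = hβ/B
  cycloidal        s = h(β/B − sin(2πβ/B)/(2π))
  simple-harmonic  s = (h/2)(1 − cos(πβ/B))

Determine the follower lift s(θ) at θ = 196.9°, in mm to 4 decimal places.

seg 1 [0°–91.5°] cycloidal, h=8: full span → s += 8 → s = 8.0000
seg 2 [91.5°–117.3°] cycloidal, h=25: full span → s += 25 → s = 33.0000
seg 3 [117.3°–360°] uniform, h=10: θ=196.9° here. β=79.6, B=242.7. 10·79.6/242.7 = 3.2798 → s = 36.2798

36.2798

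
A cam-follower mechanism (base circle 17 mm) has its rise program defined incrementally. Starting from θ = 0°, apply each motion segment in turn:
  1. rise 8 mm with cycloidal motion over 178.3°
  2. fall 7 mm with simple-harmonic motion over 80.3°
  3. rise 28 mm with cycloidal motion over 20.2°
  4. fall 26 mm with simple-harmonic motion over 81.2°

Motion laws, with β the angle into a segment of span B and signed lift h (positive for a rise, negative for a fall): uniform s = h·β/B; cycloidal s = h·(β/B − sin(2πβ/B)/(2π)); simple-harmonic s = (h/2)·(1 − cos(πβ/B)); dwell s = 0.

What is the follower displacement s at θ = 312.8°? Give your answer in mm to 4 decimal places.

seg 1 [0°–178.3°] cycloidal, h=8: full span → s += 8 → s = 8.0000
seg 2 [178.3°–258.6°] simple-harmonic, h=-7: full span → s += -7 → s = 1.0000
seg 3 [258.6°–278.8°] cycloidal, h=28: full span → s += 28 → s = 29.0000
seg 4 [278.8°–360°] simple-harmonic, h=-26: θ=312.8° here. β=34, B=81.2. -26/2·(1 − cos(π·0.4187)) = -9.7164 → s = 19.2836

19.2836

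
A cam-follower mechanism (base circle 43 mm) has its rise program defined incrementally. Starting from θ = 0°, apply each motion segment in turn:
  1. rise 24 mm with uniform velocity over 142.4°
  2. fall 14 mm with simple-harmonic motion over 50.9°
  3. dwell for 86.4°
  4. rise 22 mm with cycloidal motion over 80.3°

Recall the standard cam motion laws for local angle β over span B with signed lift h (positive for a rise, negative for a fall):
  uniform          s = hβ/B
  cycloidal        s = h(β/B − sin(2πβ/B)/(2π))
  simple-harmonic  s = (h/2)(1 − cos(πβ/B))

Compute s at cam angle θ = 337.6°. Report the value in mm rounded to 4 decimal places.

seg 1 [0°–142.4°] uniform, h=24: full span → s += 24 → s = 24.0000
seg 2 [142.4°–193.3°] simple-harmonic, h=-14: full span → s += -14 → s = 10.0000
seg 3 [193.3°–279.7°] dwell: s stays 10.0000
seg 4 [279.7°–360°] cycloidal, h=22: θ=337.6° here. β=57.9, B=80.3. 22·(0.7210 − sin(2π·0.7210)/(2π)) = 19.3066 → s = 29.3066

29.3066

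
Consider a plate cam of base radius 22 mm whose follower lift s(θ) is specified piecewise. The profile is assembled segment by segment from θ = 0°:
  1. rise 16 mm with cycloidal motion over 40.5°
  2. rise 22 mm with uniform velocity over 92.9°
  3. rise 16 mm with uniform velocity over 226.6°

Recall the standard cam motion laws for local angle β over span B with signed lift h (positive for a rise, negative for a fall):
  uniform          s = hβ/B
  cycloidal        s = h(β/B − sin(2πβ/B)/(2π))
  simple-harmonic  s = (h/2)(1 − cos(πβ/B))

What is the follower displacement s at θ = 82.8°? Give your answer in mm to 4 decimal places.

seg 1 [0°–40.5°] cycloidal, h=16: full span → s += 16 → s = 16.0000
seg 2 [40.5°–133.4°] uniform, h=22: θ=82.8° here. β=42.3, B=92.9. 22·42.3/92.9 = 10.0172 → s = 26.0172

26.0172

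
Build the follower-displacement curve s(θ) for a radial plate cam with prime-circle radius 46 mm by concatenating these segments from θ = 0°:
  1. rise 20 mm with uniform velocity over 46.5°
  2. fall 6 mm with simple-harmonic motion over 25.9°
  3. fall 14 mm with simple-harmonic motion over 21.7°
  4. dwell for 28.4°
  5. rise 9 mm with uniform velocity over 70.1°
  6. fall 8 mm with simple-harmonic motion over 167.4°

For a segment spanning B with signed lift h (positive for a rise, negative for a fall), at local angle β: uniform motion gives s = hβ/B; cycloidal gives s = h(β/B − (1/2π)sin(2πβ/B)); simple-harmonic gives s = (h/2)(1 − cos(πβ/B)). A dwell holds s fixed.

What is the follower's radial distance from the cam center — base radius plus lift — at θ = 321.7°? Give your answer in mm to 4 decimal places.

seg 1 [0°–46.5°] uniform, h=20: full span → s += 20 → s = 20.0000
seg 2 [46.5°–72.4°] simple-harmonic, h=-6: full span → s += -6 → s = 14.0000
seg 3 [72.4°–94.1°] simple-harmonic, h=-14: full span → s += -14 → s = 0.0000
seg 4 [94.1°–122.5°] dwell: s stays 0.0000
seg 5 [122.5°–192.6°] uniform, h=9: full span → s += 9 → s = 9.0000
seg 6 [192.6°–360°] simple-harmonic, h=-8: θ=321.7° here. β=129.1, B=167.4. -8/2·(1 − cos(π·0.7712)) = -7.0105 → s = 1.9895
radial distance = base radius + s = 46 + 1.9895 = 47.9895

47.9895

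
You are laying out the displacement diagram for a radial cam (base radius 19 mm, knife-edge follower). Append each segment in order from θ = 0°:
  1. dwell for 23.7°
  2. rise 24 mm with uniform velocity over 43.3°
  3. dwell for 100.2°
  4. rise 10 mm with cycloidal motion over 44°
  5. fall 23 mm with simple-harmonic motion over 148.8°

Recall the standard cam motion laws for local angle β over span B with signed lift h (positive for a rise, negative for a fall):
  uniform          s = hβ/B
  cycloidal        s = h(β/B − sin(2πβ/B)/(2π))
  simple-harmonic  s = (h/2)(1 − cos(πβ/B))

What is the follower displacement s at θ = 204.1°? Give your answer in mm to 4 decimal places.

seg 1 [0°–23.7°] dwell: s stays 0.0000
seg 2 [23.7°–67°] uniform, h=24: full span → s += 24 → s = 24.0000
seg 3 [67°–167.2°] dwell: s stays 24.0000
seg 4 [167.2°–211.2°] cycloidal, h=10: θ=204.1° here. β=36.9, B=44. 10·(0.8386 − sin(2π·0.8386)/(2π)) = 9.7374 → s = 33.7374

33.7374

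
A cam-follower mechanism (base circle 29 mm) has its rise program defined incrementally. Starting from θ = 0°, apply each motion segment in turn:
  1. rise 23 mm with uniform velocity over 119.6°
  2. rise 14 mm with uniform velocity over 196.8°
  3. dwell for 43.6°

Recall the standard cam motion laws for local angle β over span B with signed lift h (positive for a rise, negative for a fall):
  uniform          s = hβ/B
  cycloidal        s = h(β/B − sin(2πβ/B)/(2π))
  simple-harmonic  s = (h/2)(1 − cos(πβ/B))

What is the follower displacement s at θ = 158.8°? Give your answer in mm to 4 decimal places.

seg 1 [0°–119.6°] uniform, h=23: full span → s += 23 → s = 23.0000
seg 2 [119.6°–316.4°] uniform, h=14: θ=158.8° here. β=39.2, B=196.8. 14·39.2/196.8 = 2.7886 → s = 25.7886

25.7886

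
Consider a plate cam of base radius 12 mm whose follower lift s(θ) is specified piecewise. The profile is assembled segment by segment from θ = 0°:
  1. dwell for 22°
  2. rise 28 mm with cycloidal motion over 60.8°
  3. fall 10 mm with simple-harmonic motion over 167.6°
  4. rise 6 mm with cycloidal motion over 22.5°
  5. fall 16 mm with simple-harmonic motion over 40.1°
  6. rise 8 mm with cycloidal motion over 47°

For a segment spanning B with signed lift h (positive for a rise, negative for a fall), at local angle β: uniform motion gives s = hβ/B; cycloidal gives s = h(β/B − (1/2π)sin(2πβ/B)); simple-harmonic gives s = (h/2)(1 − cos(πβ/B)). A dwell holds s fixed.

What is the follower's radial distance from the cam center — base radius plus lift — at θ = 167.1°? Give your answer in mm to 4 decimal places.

seg 1 [0°–22°] dwell: s stays 0.0000
seg 2 [22°–82.8°] cycloidal, h=28: full span → s += 28 → s = 28.0000
seg 3 [82.8°–250.4°] simple-harmonic, h=-10: θ=167.1° here. β=84.3, B=167.6. -10/2·(1 − cos(π·0.5030)) = -5.0469 → s = 22.9531
radial distance = base radius + s = 12 + 22.9531 = 34.9531

34.9531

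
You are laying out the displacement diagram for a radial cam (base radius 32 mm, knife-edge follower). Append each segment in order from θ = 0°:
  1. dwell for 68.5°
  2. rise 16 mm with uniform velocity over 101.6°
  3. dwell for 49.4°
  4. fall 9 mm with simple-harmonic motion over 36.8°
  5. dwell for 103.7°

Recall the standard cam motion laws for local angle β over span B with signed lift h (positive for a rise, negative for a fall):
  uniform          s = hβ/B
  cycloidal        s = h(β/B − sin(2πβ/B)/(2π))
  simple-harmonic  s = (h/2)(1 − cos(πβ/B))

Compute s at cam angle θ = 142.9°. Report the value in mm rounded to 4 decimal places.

seg 1 [0°–68.5°] dwell: s stays 0.0000
seg 2 [68.5°–170.1°] uniform, h=16: θ=142.9° here. β=74.4, B=101.6. 16·74.4/101.6 = 11.7165 → s = 11.7165

11.7165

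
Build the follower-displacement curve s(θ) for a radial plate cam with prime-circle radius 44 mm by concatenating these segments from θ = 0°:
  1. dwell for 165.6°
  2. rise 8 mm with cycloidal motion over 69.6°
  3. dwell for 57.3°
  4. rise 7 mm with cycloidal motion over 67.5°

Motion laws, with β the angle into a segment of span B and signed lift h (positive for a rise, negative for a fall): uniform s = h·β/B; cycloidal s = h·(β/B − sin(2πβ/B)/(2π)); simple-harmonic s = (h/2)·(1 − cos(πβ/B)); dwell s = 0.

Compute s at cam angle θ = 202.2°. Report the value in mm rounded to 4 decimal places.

seg 1 [0°–165.6°] dwell: s stays 0.0000
seg 2 [165.6°–235.2°] cycloidal, h=8: θ=202.2° here. β=36.6, B=69.6. 8·(0.5259 − sin(2π·0.5259)/(2π)) = 4.4129 → s = 4.4129

4.4129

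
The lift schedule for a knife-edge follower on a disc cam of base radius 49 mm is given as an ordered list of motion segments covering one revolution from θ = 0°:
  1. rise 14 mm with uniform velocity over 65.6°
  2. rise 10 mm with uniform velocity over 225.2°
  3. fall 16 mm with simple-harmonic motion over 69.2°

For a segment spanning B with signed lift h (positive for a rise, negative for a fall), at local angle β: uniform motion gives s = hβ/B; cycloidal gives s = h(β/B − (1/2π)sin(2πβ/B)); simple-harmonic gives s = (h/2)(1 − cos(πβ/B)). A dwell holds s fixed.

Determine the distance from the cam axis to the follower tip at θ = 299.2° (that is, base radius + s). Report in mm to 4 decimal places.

seg 1 [0°–65.6°] uniform, h=14: full span → s += 14 → s = 14.0000
seg 2 [65.6°–290.8°] uniform, h=10: full span → s += 10 → s = 24.0000
seg 3 [290.8°–360°] simple-harmonic, h=-16: θ=299.2° here. β=8.4, B=69.2. -16/2·(1 − cos(π·0.1214)) = -0.5747 → s = 23.4253
radial distance = base radius + s = 49 + 23.4253 = 72.4253

72.4253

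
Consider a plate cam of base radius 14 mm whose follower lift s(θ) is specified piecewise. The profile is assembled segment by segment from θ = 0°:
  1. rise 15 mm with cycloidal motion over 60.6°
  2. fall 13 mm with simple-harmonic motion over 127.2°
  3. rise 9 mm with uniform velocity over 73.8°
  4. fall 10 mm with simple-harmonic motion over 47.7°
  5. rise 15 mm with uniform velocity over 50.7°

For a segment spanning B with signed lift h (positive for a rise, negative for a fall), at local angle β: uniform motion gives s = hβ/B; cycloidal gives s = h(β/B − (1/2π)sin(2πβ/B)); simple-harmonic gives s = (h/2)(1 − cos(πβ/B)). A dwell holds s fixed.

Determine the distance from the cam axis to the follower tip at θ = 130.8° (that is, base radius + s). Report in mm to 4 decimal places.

seg 1 [0°–60.6°] cycloidal, h=15: full span → s += 15 → s = 15.0000
seg 2 [60.6°–187.8°] simple-harmonic, h=-13: θ=130.8° here. β=70.2, B=127.2. -13/2·(1 − cos(π·0.5519)) = -7.5549 → s = 7.4451
radial distance = base radius + s = 14 + 7.4451 = 21.4451

21.4451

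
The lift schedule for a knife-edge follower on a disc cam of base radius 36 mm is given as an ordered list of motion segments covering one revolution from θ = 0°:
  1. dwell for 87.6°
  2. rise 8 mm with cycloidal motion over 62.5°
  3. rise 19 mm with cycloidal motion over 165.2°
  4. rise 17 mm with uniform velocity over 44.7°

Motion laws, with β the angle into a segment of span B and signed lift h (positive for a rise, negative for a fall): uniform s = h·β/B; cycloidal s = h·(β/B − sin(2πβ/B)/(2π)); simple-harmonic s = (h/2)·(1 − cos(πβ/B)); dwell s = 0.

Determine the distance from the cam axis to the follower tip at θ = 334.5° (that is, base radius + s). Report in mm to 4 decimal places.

seg 1 [0°–87.6°] dwell: s stays 0.0000
seg 2 [87.6°–150.1°] cycloidal, h=8: full span → s += 8 → s = 8.0000
seg 3 [150.1°–315.3°] cycloidal, h=19: full span → s += 19 → s = 27.0000
seg 4 [315.3°–360°] uniform, h=17: θ=334.5° here. β=19.2, B=44.7. 17·19.2/44.7 = 7.3020 → s = 34.3020
radial distance = base radius + s = 36 + 34.3020 = 70.3020

70.3020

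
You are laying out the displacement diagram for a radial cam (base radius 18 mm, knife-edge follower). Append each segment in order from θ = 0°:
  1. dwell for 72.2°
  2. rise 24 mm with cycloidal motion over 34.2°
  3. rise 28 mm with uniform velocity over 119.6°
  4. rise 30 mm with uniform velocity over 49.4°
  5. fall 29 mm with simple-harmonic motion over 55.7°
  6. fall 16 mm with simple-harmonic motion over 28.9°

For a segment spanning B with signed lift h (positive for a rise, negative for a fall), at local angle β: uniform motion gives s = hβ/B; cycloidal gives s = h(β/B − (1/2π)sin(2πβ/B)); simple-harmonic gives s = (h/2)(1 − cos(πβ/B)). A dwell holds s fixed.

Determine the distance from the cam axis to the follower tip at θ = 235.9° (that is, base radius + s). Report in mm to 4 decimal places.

seg 1 [0°–72.2°] dwell: s stays 0.0000
seg 2 [72.2°–106.4°] cycloidal, h=24: full span → s += 24 → s = 24.0000
seg 3 [106.4°–226°] uniform, h=28: full span → s += 28 → s = 52.0000
seg 4 [226°–275.4°] uniform, h=30: θ=235.9° here. β=9.9, B=49.4. 30·9.9/49.4 = 6.0121 → s = 58.0121
radial distance = base radius + s = 18 + 58.0121 = 76.0121

76.0121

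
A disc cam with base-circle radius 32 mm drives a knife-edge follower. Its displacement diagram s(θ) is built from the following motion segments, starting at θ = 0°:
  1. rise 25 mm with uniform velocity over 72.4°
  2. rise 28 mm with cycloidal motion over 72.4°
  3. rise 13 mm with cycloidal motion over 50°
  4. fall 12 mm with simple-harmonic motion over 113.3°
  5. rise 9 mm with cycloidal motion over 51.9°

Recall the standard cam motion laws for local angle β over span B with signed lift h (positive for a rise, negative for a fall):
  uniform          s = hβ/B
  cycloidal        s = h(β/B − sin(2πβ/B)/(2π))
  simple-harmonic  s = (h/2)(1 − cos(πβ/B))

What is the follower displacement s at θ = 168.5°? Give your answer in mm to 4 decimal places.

seg 1 [0°–72.4°] uniform, h=25: full span → s += 25 → s = 25.0000
seg 2 [72.4°–144.8°] cycloidal, h=28: full span → s += 28 → s = 53.0000
seg 3 [144.8°–194.8°] cycloidal, h=13: θ=168.5° here. β=23.7, B=50. 13·(0.4740 − sin(2π·0.4740)/(2π)) = 5.8255 → s = 58.8255

58.8255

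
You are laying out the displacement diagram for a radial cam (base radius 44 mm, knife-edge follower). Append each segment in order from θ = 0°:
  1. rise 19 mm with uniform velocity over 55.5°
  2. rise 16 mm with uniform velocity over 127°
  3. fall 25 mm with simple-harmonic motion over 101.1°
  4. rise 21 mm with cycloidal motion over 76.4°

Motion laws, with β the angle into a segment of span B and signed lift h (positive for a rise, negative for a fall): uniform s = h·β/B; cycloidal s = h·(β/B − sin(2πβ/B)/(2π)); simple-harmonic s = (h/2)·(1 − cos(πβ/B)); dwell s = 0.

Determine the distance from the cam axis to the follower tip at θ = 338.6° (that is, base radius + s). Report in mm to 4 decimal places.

seg 1 [0°–55.5°] uniform, h=19: full span → s += 19 → s = 19.0000
seg 2 [55.5°–182.5°] uniform, h=16: full span → s += 16 → s = 35.0000
seg 3 [182.5°–283.6°] simple-harmonic, h=-25: full span → s += -25 → s = 10.0000
seg 4 [283.6°–360°] cycloidal, h=21: θ=338.6° here. β=55, B=76.4. 21·(0.7199 − sin(2π·0.7199)/(2π)) = 18.4004 → s = 28.4004
radial distance = base radius + s = 44 + 28.4004 = 72.4004

72.4004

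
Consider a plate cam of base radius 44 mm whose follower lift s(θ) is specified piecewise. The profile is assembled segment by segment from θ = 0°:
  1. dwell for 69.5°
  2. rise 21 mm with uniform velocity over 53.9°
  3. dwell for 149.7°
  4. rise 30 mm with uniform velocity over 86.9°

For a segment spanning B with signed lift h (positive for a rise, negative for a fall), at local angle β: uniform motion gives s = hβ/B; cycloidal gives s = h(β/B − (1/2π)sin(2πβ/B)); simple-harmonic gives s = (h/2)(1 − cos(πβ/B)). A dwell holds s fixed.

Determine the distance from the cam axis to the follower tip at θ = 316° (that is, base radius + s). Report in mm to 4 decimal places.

seg 1 [0°–69.5°] dwell: s stays 0.0000
seg 2 [69.5°–123.4°] uniform, h=21: full span → s += 21 → s = 21.0000
seg 3 [123.4°–273.1°] dwell: s stays 21.0000
seg 4 [273.1°–360°] uniform, h=30: θ=316° here. β=42.9, B=86.9. 30·42.9/86.9 = 14.8101 → s = 35.8101
radial distance = base radius + s = 44 + 35.8101 = 79.8101

79.8101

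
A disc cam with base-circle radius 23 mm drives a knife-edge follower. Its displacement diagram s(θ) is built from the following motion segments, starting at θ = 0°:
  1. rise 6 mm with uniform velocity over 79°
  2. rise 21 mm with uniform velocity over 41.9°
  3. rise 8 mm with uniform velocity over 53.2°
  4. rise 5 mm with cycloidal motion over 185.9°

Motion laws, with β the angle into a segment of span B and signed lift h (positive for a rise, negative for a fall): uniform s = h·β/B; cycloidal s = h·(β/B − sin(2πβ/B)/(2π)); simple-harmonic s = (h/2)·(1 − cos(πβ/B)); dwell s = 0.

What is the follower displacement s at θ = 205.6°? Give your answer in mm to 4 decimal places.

seg 1 [0°–79°] uniform, h=6: full span → s += 6 → s = 6.0000
seg 2 [79°–120.9°] uniform, h=21: full span → s += 21 → s = 27.0000
seg 3 [120.9°–174.1°] uniform, h=8: full span → s += 8 → s = 35.0000
seg 4 [174.1°–360°] cycloidal, h=5: θ=205.6° here. β=31.5, B=185.9. 5·(0.1694 − sin(2π·0.1694)/(2π)) = 0.1512 → s = 35.1512

35.1512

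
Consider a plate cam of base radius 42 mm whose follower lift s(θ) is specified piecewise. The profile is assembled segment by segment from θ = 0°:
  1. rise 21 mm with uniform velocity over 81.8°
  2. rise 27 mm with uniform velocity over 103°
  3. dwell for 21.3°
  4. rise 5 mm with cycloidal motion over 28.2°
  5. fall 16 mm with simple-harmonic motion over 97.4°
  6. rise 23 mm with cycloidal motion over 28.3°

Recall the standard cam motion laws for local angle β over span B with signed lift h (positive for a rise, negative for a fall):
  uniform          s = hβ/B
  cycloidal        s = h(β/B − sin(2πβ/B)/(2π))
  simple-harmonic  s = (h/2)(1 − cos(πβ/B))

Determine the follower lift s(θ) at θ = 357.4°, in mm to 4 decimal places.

seg 1 [0°–81.8°] uniform, h=21: full span → s += 21 → s = 21.0000
seg 2 [81.8°–184.8°] uniform, h=27: full span → s += 27 → s = 48.0000
seg 3 [184.8°–206.1°] dwell: s stays 48.0000
seg 4 [206.1°–234.3°] cycloidal, h=5: full span → s += 5 → s = 53.0000
seg 5 [234.3°–331.7°] simple-harmonic, h=-16: full span → s += -16 → s = 37.0000
seg 6 [331.7°–360°] cycloidal, h=23: θ=357.4° here. β=25.7, B=28.3. 23·(0.9081 − sin(2π·0.9081)/(2π)) = 22.8846 → s = 59.8846

59.8846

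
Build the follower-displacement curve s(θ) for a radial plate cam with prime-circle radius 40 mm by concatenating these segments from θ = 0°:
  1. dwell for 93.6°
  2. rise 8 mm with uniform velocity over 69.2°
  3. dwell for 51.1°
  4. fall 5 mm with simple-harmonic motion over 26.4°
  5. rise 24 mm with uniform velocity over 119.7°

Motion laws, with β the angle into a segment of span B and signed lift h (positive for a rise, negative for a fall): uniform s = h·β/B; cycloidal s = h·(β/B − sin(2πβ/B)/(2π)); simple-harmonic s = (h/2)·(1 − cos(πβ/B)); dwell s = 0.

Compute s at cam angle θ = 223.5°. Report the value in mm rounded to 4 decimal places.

seg 1 [0°–93.6°] dwell: s stays 0.0000
seg 2 [93.6°–162.8°] uniform, h=8: full span → s += 8 → s = 8.0000
seg 3 [162.8°–213.9°] dwell: s stays 8.0000
seg 4 [213.9°–240.3°] simple-harmonic, h=-5: θ=223.5° here. β=9.6, B=26.4. -5/2·(1 − cos(π·0.3636)) = -1.4615 → s = 6.5385

6.5385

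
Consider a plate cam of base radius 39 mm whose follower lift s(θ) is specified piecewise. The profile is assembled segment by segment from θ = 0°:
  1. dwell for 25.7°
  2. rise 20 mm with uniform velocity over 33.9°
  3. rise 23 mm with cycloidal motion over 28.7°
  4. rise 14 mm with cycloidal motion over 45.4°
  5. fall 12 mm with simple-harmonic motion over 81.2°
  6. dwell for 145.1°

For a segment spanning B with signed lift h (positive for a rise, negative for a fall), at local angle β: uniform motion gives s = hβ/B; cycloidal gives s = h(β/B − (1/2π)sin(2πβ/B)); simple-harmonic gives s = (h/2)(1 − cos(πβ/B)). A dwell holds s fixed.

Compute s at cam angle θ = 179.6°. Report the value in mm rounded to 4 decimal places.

seg 1 [0°–25.7°] dwell: s stays 0.0000
seg 2 [25.7°–59.6°] uniform, h=20: full span → s += 20 → s = 20.0000
seg 3 [59.6°–88.3°] cycloidal, h=23: full span → s += 23 → s = 43.0000
seg 4 [88.3°–133.7°] cycloidal, h=14: full span → s += 14 → s = 57.0000
seg 5 [133.7°–214.9°] simple-harmonic, h=-12: θ=179.6° here. β=45.9, B=81.2. -12/2·(1 − cos(π·0.5653)) = -7.2217 → s = 49.7783

49.7783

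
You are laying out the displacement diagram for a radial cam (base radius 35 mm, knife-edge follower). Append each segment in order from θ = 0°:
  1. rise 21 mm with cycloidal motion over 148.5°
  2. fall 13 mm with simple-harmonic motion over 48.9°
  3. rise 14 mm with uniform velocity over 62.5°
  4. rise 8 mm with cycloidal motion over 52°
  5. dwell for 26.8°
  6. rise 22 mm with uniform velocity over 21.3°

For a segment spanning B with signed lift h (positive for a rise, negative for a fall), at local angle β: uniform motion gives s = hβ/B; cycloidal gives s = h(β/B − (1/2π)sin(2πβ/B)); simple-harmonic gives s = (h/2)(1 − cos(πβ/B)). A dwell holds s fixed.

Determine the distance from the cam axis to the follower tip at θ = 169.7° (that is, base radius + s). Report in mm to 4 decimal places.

seg 1 [0°–148.5°] cycloidal, h=21: full span → s += 21 → s = 21.0000
seg 2 [148.5°–197.4°] simple-harmonic, h=-13: θ=169.7° here. β=21.2, B=48.9. -13/2·(1 − cos(π·0.4335)) = -5.1527 → s = 15.8473
radial distance = base radius + s = 35 + 15.8473 = 50.8473

50.8473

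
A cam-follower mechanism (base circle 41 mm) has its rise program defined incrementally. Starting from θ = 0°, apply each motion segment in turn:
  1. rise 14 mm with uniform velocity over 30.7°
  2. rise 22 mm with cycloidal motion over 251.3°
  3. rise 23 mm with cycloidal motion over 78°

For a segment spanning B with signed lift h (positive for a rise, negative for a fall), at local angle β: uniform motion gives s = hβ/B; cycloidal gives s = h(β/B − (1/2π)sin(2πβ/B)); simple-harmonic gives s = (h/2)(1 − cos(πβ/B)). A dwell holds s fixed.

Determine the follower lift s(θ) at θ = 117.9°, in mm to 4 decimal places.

seg 1 [0°–30.7°] uniform, h=14: full span → s += 14 → s = 14.0000
seg 2 [30.7°–282°] cycloidal, h=22: θ=117.9° here. β=87.2, B=251.3. 22·(0.3470 − sin(2π·0.3470)/(2π)) = 4.7629 → s = 18.7629

18.7629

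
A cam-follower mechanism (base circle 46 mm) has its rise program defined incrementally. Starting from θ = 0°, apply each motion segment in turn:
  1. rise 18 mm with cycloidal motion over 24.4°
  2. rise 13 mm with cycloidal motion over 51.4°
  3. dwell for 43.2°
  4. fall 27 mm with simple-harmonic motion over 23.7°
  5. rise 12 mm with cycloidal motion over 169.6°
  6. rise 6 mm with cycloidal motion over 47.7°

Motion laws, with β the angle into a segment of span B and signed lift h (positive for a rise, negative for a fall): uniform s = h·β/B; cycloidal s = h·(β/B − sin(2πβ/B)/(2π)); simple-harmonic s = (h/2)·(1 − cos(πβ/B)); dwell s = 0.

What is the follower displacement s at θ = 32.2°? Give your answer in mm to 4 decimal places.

seg 1 [0°–24.4°] cycloidal, h=18: full span → s += 18 → s = 18.0000
seg 2 [24.4°–75.8°] cycloidal, h=13: θ=32.2° here. β=7.8, B=51.4. 13·(0.1518 − sin(2π·0.1518)/(2π)) = 0.2856 → s = 18.2856

18.2856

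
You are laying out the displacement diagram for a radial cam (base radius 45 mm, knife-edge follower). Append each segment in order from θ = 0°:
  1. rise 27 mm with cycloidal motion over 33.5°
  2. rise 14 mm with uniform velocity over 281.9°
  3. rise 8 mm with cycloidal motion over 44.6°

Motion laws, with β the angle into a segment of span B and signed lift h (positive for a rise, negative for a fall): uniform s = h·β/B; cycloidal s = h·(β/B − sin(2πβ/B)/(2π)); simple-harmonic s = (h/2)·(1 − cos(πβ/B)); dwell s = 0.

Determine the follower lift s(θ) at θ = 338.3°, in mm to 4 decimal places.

seg 1 [0°–33.5°] cycloidal, h=27: full span → s += 27 → s = 27.0000
seg 2 [33.5°–315.4°] uniform, h=14: full span → s += 14 → s = 41.0000
seg 3 [315.4°–360°] cycloidal, h=8: θ=338.3° here. β=22.9, B=44.6. 8·(0.5135 − sin(2π·0.5135)/(2π)) = 4.2151 → s = 45.2151

45.2151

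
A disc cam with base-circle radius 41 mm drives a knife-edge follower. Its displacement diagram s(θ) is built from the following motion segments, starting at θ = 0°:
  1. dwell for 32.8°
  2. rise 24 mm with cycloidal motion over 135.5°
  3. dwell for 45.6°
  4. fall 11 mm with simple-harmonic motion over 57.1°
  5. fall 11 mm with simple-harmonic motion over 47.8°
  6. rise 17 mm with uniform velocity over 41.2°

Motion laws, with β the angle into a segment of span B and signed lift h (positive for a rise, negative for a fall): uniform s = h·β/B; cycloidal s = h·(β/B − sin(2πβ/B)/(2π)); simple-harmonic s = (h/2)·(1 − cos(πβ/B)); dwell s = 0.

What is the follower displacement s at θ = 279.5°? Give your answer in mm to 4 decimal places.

seg 1 [0°–32.8°] dwell: s stays 0.0000
seg 2 [32.8°–168.3°] cycloidal, h=24: full span → s += 24 → s = 24.0000
seg 3 [168.3°–213.9°] dwell: s stays 24.0000
seg 4 [213.9°–271°] simple-harmonic, h=-11: full span → s += -11 → s = 13.0000
seg 5 [271°–318.8°] simple-harmonic, h=-11: θ=279.5° here. β=8.5, B=47.8. -11/2·(1 − cos(π·0.1778)) = -0.8362 → s = 12.1638

12.1638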